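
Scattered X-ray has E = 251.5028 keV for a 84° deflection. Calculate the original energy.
449.7000 keV

Convert final energy to wavelength (hc ≈ 1239.842 keV·pm):
λ' = hc/E' = 1239.842 / 251.5028 = 4.9297 pm

Calculate the Compton shift:
Δλ = λ_C(1 - cos(84°))
Δλ = 2.4263 × (1 - cos(84°))
Δλ = 2.1727 pm

Initial wavelength:
λ = λ' - Δλ = 4.9297 - 2.1727 = 2.7570 pm

Initial energy:
E = hc/λ = 1239.842 / 2.7570 = 449.7000 keV

(Intermediate values are shown rounded; full precision is carried through to the final answer.)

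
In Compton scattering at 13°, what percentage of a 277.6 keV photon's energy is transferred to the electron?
0.0137 (or 1.37%)

Calculate initial and final photon energies:

Initial: E₀ = 277.6 keV → λ₀ = 4.4663 pm
Compton shift: Δλ = 0.0622 pm
Final wavelength: λ' = 4.5285 pm
Final energy: E' = 273.7879 keV

Fractional energy loss:
(E₀ - E')/E₀ = (277.6000 - 273.7879)/277.6000
= 3.8121/277.6000
= 0.0137
= 1.37%

(Intermediate values are shown rounded; full precision is carried through to the final answer.)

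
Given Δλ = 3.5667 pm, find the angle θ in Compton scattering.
118.03°

From the Compton formula Δλ = λ_C(1 - cos θ), we can solve for θ:

cos θ = 1 - Δλ/λ_C

Given:
- Δλ = 3.5667 pm
- λ_C = h/(m_e·c) ≈ 2.42631024 pm

cos θ = 1 - 3.5667/2.42631024
cos θ = 1 - 1.470010
cos θ = -0.470010

θ = arccos(-0.470010)
θ = 118.03°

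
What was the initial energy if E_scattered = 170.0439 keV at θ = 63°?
207.8000 keV

Convert final energy to wavelength (hc ≈ 1239.842 keV·pm):
λ' = hc/E' = 1239.842 / 170.0439 = 7.2913 pm

Calculate the Compton shift:
Δλ = λ_C(1 - cos(63°))
Δλ = 2.4263 × (1 - cos(63°))
Δλ = 1.3248 pm

Initial wavelength:
λ = λ' - Δλ = 7.2913 - 1.3248 = 5.9665 pm

Initial energy:
E = hc/λ = 1239.842 / 5.9665 = 207.8000 keV

(Intermediate values are shown rounded; full precision is carried through to the final answer.)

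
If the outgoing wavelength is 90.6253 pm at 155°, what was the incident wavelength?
86.0000 pm

From λ' = λ + Δλ, we have λ = λ' - Δλ

First calculate the Compton shift:
Δλ = λ_C(1 - cos θ)
Δλ = 2.4263 × (1 - cos(155°))
Δλ = 2.4263 × 1.9063
Δλ = 4.6253 pm

Initial wavelength:
λ = λ' - Δλ
λ = 90.6253 - 4.6253
λ = 86.0000 pm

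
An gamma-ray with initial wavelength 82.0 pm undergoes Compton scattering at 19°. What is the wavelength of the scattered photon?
82.1322 pm

Using the Compton scattering formula:
λ' = λ + Δλ = λ + λ_C(1 - cos θ)

Given:
- Initial wavelength λ = 82.0 pm
- Scattering angle θ = 19°
- Compton wavelength λ_C ≈ 2.4263 pm

Calculate the shift:
Δλ = 2.4263 × (1 - cos(19°))
Δλ = 2.4263 × 0.0545
Δλ = 0.1322 pm

Final wavelength:
λ' = 82.0 + 0.1322 = 82.1322 pm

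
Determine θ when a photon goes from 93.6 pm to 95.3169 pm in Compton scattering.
73.00°

First find the wavelength shift:
Δλ = λ' - λ = 95.3169 - 93.6 = 1.7169 pm

Using Δλ = λ_C(1 - cos θ), with λ_C = h/(m_e·c) ≈ 2.42631024 pm:
cos θ = 1 - Δλ/λ_C
cos θ = 1 - 1.7169/2.42631024
cos θ = 0.292382

θ = arccos(0.292382)
θ = 73.00°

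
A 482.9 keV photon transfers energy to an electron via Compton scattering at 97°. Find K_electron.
248.5030 keV

By energy conservation: K_e = E_initial - E_final

First find the scattered photon energy:
Initial wavelength: λ = hc/E = 2.5675 pm
Compton shift: Δλ = λ_C(1 - cos(97°)) = 2.7220 pm
Final wavelength: λ' = 2.5675 + 2.7220 = 5.2895 pm
Final photon energy: E' = hc/λ' = 234.3970 keV

Electron kinetic energy:
K_e = E - E' = 482.9000 - 234.3970 = 248.5030 keV

(Intermediate values are shown rounded; full precision is carried through to the final answer.)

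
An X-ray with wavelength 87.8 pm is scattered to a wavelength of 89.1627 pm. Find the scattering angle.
64.00°

First find the wavelength shift:
Δλ = λ' - λ = 89.1627 - 87.8 = 1.3627 pm

Using Δλ = λ_C(1 - cos θ), with λ_C = h/(m_e·c) ≈ 2.42631024 pm:
cos θ = 1 - Δλ/λ_C
cos θ = 1 - 1.3627/2.42631024
cos θ = 0.438365

θ = arccos(0.438365)
θ = 64.00°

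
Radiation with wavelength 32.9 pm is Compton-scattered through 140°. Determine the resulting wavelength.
37.1850 pm

Using the Compton scattering formula:
λ' = λ + Δλ = λ + λ_C(1 - cos θ)

Given:
- Initial wavelength λ = 32.9 pm
- Scattering angle θ = 140°
- Compton wavelength λ_C ≈ 2.4263 pm

Calculate the shift:
Δλ = 2.4263 × (1 - cos(140°))
Δλ = 2.4263 × 1.7660
Δλ = 4.2850 pm

Final wavelength:
λ' = 32.9 + 4.2850 = 37.1850 pm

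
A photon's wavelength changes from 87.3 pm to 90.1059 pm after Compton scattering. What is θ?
99.00°

First find the wavelength shift:
Δλ = λ' - λ = 90.1059 - 87.3 = 2.8059 pm

Using Δλ = λ_C(1 - cos θ), with λ_C = h/(m_e·c) ≈ 2.42631024 pm:
cos θ = 1 - Δλ/λ_C
cos θ = 1 - 2.8059/2.42631024
cos θ = -0.156447

θ = arccos(-0.156447)
θ = 99.00°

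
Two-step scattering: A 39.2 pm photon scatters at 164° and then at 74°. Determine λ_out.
45.7162 pm

Apply Compton shift twice:

First scattering at θ₁ = 164°:
Δλ₁ = λ_C(1 - cos(164°))
Δλ₁ = 2.4263 × 1.9613
Δλ₁ = 4.7586 pm

After first scattering:
λ₁ = 39.2 + 4.7586 = 43.9586 pm

Second scattering at θ₂ = 74°:
Δλ₂ = λ_C(1 - cos(74°))
Δλ₂ = 2.4263 × 0.7244
Δλ₂ = 1.7575 pm

Final wavelength:
λ₂ = 43.9586 + 1.7575 = 45.7162 pm

Total shift: Δλ_total = 4.7586 + 1.7575 = 6.5162 pm

(Intermediate values are shown rounded; full precision is carried through to the final answer.)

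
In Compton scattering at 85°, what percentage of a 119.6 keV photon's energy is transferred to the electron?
0.1760 (or 17.60%)

Calculate initial and final photon energies:

Initial: E₀ = 119.6 keV → λ₀ = 10.3666 pm
Compton shift: Δλ = 2.2148 pm
Final wavelength: λ' = 12.5814 pm
Final energy: E' = 98.5455 keV

Fractional energy loss:
(E₀ - E')/E₀ = (119.6000 - 98.5455)/119.6000
= 21.0545/119.6000
= 0.1760
= 17.60%

(Intermediate values are shown rounded; full precision is carried through to the final answer.)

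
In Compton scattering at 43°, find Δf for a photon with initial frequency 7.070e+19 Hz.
9.420e+18 Hz (decrease)

Convert frequency to wavelength (c = 299792458 m/s):
λ₀ = c/f₀ = 299792458/7.070e+19 = 4.2403459e-12 m = 4.2403 pm

Calculate Compton shift:
Δλ = λ_C(1 - cos(43°)) = 0.6518 pm

Final wavelength:
λ' = λ₀ + Δλ = 4.2403 + 0.6518 = 4.8922 pm

Final frequency:
f' = c/λ' = 299792458/4.8921652e-12 = 6.1280117e+19 Hz

Frequency shift (decrease):
Δf = f₀ - f' = 7.070e+19 - 6.1280117e+19 = 9.420e+18 Hz

(Intermediate values are shown rounded; full precision is carried through to the final answer.)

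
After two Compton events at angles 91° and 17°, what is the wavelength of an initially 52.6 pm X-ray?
55.1747 pm

Apply Compton shift twice:

First scattering at θ₁ = 91°:
Δλ₁ = λ_C(1 - cos(91°))
Δλ₁ = 2.4263 × 1.0175
Δλ₁ = 2.4687 pm

After first scattering:
λ₁ = 52.6 + 2.4687 = 55.0687 pm

Second scattering at θ₂ = 17°:
Δλ₂ = λ_C(1 - cos(17°))
Δλ₂ = 2.4263 × 0.0437
Δλ₂ = 0.1060 pm

Final wavelength:
λ₂ = 55.0687 + 0.1060 = 55.1747 pm

Total shift: Δλ_total = 2.4687 + 0.1060 = 2.5747 pm

(Intermediate values are shown rounded; full precision is carried through to the final answer.)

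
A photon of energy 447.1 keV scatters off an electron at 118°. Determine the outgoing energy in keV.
195.6059 keV

First convert energy to wavelength:
λ = hc/E, with hc ≈ 1239.842 keV·pm (i.e. 1239.842 eV·nm)

For E = 447.1 keV = 447100 eV:
λ = 1239.842 keV·pm / 447.1 keV
λ = 2.7731 pm

Calculate the Compton shift:
Δλ = λ_C(1 - cos(118°)) = 2.4263 × 1.4695
Δλ = 3.5654 pm

Final wavelength:
λ' = 2.7731 + 3.5654 = 6.3385 pm

Final energy:
E' = hc/λ' = 1239.842 / 6.3385 = 195.6059 keV

(Intermediate values are shown rounded; full precision is carried through to the final answer.)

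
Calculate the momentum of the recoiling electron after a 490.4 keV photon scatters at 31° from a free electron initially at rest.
1.3511e-22 kg·m/s

The electron is initially at rest, so by conservation of momentum:
p⃗_e = p⃗₀ − p⃗'  (incident photon momentum minus scattered photon momentum)

Photon momentum magnitudes (p = h/λ = E/c):
λ₀ = hc/E₀ = 2.5282 pm → p₀ = h/λ₀ = 2.6208e-22 kg·m/s
Δλ = λ_C(1 − cos 31°) = 0.3466 pm
λ' = 2.8748 pm → p' = h/λ' = 2.3049e-22 kg·m/s

The scattered photon makes angle θ = 31° with the incident direction, so by the law of cosines:
|p⃗_e|² = p₀² + p'² − 2p₀p'cos θ
|p⃗_e|² = (2.6208e-22)² + (2.3049e-22)² − 2·2.6208e-22·2.3049e-22·cos(31°)
|p⃗_e| = 1.3511e-22 kg·m/s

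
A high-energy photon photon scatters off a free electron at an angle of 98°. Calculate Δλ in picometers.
2.7640 pm

Using the Compton scattering formula:
Δλ = λ_C(1 - cos θ)

where λ_C = h/(m_e·c) ≈ 2.4263 pm is the Compton wavelength of an electron.

For θ = 98°:
cos(98°) = -0.1392
1 - cos(98°) = 1.1392

Δλ = 2.4263 × 1.1392
Δλ = 2.7640 pm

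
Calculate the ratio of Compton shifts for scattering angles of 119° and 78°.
119° produces the larger shift by a factor of 1.875

Calculate both shifts using Δλ = λ_C(1 - cos θ):

For θ₁ = 78°:
Δλ₁ = 2.4263 × (1 - cos(78°))
Δλ₁ = 2.4263 × 0.7921
Δλ₁ = 1.9219 pm

For θ₂ = 119°:
Δλ₂ = 2.4263 × (1 - cos(119°))
Δλ₂ = 2.4263 × 1.4848
Δλ₂ = 3.6026 pm

The 119° angle produces the larger shift.
Ratio: 3.6026/1.9219 = 1.875

(Intermediate values are shown rounded; full precision is carried through to the final answer.)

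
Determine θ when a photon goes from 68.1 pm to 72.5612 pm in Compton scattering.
147.00°

First find the wavelength shift:
Δλ = λ' - λ = 72.5612 - 68.1 = 4.4612 pm

Using Δλ = λ_C(1 - cos θ), with λ_C = h/(m_e·c) ≈ 2.42631024 pm:
cos θ = 1 - Δλ/λ_C
cos θ = 1 - 4.4612/2.42631024
cos θ = -0.838677

θ = arccos(-0.838677)
θ = 147.00°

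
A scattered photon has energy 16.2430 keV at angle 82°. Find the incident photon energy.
16.7000 keV

Convert final energy to wavelength (hc ≈ 1239.842 keV·pm):
λ' = hc/E' = 1239.842 / 16.2430 = 76.3308 pm

Calculate the Compton shift:
Δλ = λ_C(1 - cos(82°))
Δλ = 2.4263 × (1 - cos(82°))
Δλ = 2.0886 pm

Initial wavelength:
λ = λ' - Δλ = 76.3308 - 2.0886 = 74.2422 pm

Initial energy:
E = hc/λ = 1239.842 / 74.2422 = 16.7000 keV

(Intermediate values are shown rounded; full precision is carried through to the final answer.)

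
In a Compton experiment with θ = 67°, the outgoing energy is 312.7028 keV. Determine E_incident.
498.6001 keV

Convert final energy to wavelength (hc ≈ 1239.842 keV·pm):
λ' = hc/E' = 1239.842 / 312.7028 = 3.9649 pm

Calculate the Compton shift:
Δλ = λ_C(1 - cos(67°))
Δλ = 2.4263 × (1 - cos(67°))
Δλ = 1.4783 pm

Initial wavelength:
λ = λ' - Δλ = 3.9649 - 1.4783 = 2.4866 pm

Initial energy:
E = hc/λ = 1239.842 / 2.4866 = 498.6001 keV

(Intermediate values are shown rounded; full precision is carried through to the final answer.)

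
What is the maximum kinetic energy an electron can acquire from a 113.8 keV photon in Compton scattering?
35.0676 keV

Maximum energy transfer occurs at θ = 180° (backscattering).

Initial photon: E₀ = 113.8 keV → λ₀ = 10.8949 pm

Maximum Compton shift (at 180°):
Δλ_max = 2λ_C = 2 × 2.4263 = 4.8526 pm

Final wavelength:
λ' = 10.8949 + 4.8526 = 15.7475 pm

Minimum photon energy (maximum energy to electron):
E'_min = hc/λ' = 78.7324 keV

Maximum electron kinetic energy:
K_max = E₀ - E'_min = 113.8000 - 78.7324 = 35.0676 keV

(Intermediate values are shown rounded; full precision is carried through to the final answer.)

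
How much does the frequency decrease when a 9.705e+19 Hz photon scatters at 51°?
2.188e+19 Hz (decrease)

Convert frequency to wavelength (c = 299792458 m/s):
λ₀ = c/f₀ = 299792458/9.705e+19 = 3.0890516e-12 m = 3.0891 pm

Calculate Compton shift:
Δλ = λ_C(1 - cos(51°)) = 0.8994 pm

Final wavelength:
λ' = λ₀ + Δλ = 3.0891 + 0.8994 = 3.9884 pm

Final frequency:
f' = c/λ' = 299792458/3.9884353e-12 = 7.5165430e+19 Hz

Frequency shift (decrease):
Δf = f₀ - f' = 9.705e+19 - 7.5165430e+19 = 2.188e+19 Hz

(Intermediate values are shown rounded; full precision is carried through to the final answer.)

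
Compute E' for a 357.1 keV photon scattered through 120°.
174.3447 keV

First convert energy to wavelength:
λ = hc/E, with hc ≈ 1239.842 keV·pm (i.e. 1239.842 eV·nm)

For E = 357.1 keV = 357100 eV:
λ = 1239.842 keV·pm / 357.1 keV
λ = 3.4720 pm

Calculate the Compton shift:
Δλ = λ_C(1 - cos(120°)) = 2.4263 × 1.5000
Δλ = 3.6395 pm

Final wavelength:
λ' = 3.4720 + 3.6395 = 7.1114 pm

Final energy:
E' = hc/λ' = 1239.842 / 7.1114 = 174.3447 keV

(Intermediate values are shown rounded; full precision is carried through to the final answer.)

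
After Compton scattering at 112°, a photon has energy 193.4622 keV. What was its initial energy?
403.3998 keV

Convert final energy to wavelength (hc ≈ 1239.842 keV·pm):
λ' = hc/E' = 1239.842 / 193.4622 = 6.4087 pm

Calculate the Compton shift:
Δλ = λ_C(1 - cos(112°))
Δλ = 2.4263 × (1 - cos(112°))
Δλ = 3.3352 pm

Initial wavelength:
λ = λ' - Δλ = 6.4087 - 3.3352 = 3.0735 pm

Initial energy:
E = hc/λ = 1239.842 / 3.0735 = 403.3998 keV

(Intermediate values are shown rounded; full precision is carried through to the final answer.)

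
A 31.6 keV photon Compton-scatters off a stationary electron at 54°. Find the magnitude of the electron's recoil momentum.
1.5148e-23 kg·m/s

The electron is initially at rest, so by conservation of momentum:
p⃗_e = p⃗₀ − p⃗'  (incident photon momentum minus scattered photon momentum)

Photon momentum magnitudes (p = h/λ = E/c):
λ₀ = hc/E₀ = 39.2355 pm → p₀ = h/λ₀ = 1.6888e-23 kg·m/s
Δλ = λ_C(1 − cos 54°) = 1.0002 pm
λ' = 40.2357 pm → p' = h/λ' = 1.6468e-23 kg·m/s

The scattered photon makes angle θ = 54° with the incident direction, so by the law of cosines:
|p⃗_e|² = p₀² + p'² − 2p₀p'cos θ
|p⃗_e|² = (1.6888e-23)² + (1.6468e-23)² − 2·1.6888e-23·1.6468e-23·cos(54°)
|p⃗_e| = 1.5148e-23 kg·m/s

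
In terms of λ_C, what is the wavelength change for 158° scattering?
1.9272 λ_C

The Compton shift formula is:
Δλ = λ_C(1 - cos θ)

Dividing both sides by λ_C:
Δλ/λ_C = 1 - cos θ

For θ = 158°:
Δλ/λ_C = 1 - cos(158°)
Δλ/λ_C = 1 - -0.9272
Δλ/λ_C = 1.9272

This means the shift is 1.9272 × λ_C = 4.6759 pm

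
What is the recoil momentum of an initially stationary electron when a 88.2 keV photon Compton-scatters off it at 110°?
7.0147e-23 kg·m/s

The electron is initially at rest, so by conservation of momentum:
p⃗_e = p⃗₀ − p⃗'  (incident photon momentum minus scattered photon momentum)

Photon momentum magnitudes (p = h/λ = E/c):
λ₀ = hc/E₀ = 14.0572 pm → p₀ = h/λ₀ = 4.7137e-23 kg·m/s
Δλ = λ_C(1 − cos 110°) = 3.2562 pm
λ' = 17.3133 pm → p' = h/λ' = 3.8272e-23 kg·m/s

The scattered photon makes angle θ = 110° with the incident direction, so by the law of cosines:
|p⃗_e|² = p₀² + p'² − 2p₀p'cos θ
|p⃗_e|² = (4.7137e-23)² + (3.8272e-23)² − 2·4.7137e-23·3.8272e-23·cos(110°)
|p⃗_e| = 7.0147e-23 kg·m/s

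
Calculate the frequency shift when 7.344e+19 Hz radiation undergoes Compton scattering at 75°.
2.246e+19 Hz (decrease)

Convert frequency to wavelength (c = 299792458 m/s):
λ₀ = c/f₀ = 299792458/7.344e+19 = 4.0821413e-12 m = 4.0821 pm

Calculate Compton shift:
Δλ = λ_C(1 - cos(75°)) = 1.7983 pm

Final wavelength:
λ' = λ₀ + Δλ = 4.0821 + 1.7983 = 5.8805 pm

Final frequency:
f' = c/λ' = 299792458/5.8804762e-12 = 5.0980983e+19 Hz

Frequency shift (decrease):
Δf = f₀ - f' = 7.344e+19 - 5.0980983e+19 = 2.246e+19 Hz

(Intermediate values are shown rounded; full precision is carried through to the final answer.)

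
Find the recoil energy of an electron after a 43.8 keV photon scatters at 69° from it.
2.2833 keV

By energy conservation: K_e = E_initial - E_final

First find the scattered photon energy:
Initial wavelength: λ = hc/E = 28.3069 pm
Compton shift: Δλ = λ_C(1 - cos(69°)) = 1.5568 pm
Final wavelength: λ' = 28.3069 + 1.5568 = 29.8637 pm
Final photon energy: E' = hc/λ' = 41.5167 keV

Electron kinetic energy:
K_e = E - E' = 43.8000 - 41.5167 = 2.2833 keV

(Intermediate values are shown rounded; full precision is carried through to the final answer.)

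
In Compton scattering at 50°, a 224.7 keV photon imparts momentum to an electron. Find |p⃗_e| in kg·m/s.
9.5758e-23 kg·m/s

The electron is initially at rest, so by conservation of momentum:
p⃗_e = p⃗₀ − p⃗'  (incident photon momentum minus scattered photon momentum)

Photon momentum magnitudes (p = h/λ = E/c):
λ₀ = hc/E₀ = 5.5178 pm → p₀ = h/λ₀ = 1.2009e-22 kg·m/s
Δλ = λ_C(1 − cos 50°) = 0.8667 pm
λ' = 6.3845 pm → p' = h/λ' = 1.0378e-22 kg·m/s

The scattered photon makes angle θ = 50° with the incident direction, so by the law of cosines:
|p⃗_e|² = p₀² + p'² − 2p₀p'cos θ
|p⃗_e|² = (1.2009e-22)² + (1.0378e-22)² − 2·1.2009e-22·1.0378e-22·cos(50°)
|p⃗_e| = 9.5758e-23 kg·m/s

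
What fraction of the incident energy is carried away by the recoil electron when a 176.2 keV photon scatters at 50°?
0.1097 (or 10.97%)

Calculate initial and final photon energies:

Initial: E₀ = 176.2 keV → λ₀ = 7.0366 pm
Compton shift: Δλ = 0.8667 pm
Final wavelength: λ' = 7.9033 pm
Final energy: E' = 156.8771 keV

Fractional energy loss:
(E₀ - E')/E₀ = (176.2000 - 156.8771)/176.2000
= 19.3229/176.2000
= 0.1097
= 10.97%

(Intermediate values are shown rounded; full precision is carried through to the final answer.)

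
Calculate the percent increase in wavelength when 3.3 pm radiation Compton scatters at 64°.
41.2935%

Calculate the Compton shift:
Δλ = λ_C(1 - cos(64°))
Δλ = 2.4263 × (1 - cos(64°))
Δλ = 2.4263 × 0.5616
Δλ = 1.3627 pm

Percentage change:
(Δλ/λ₀) × 100 = (1.3627/3.3) × 100
= 41.2935%

(Intermediate values are shown rounded; full precision is carried through to the final answer.)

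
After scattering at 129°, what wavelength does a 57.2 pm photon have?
61.1532 pm

Using the Compton scattering formula:
λ' = λ + Δλ = λ + λ_C(1 - cos θ)

Given:
- Initial wavelength λ = 57.2 pm
- Scattering angle θ = 129°
- Compton wavelength λ_C ≈ 2.4263 pm

Calculate the shift:
Δλ = 2.4263 × (1 - cos(129°))
Δλ = 2.4263 × 1.6293
Δλ = 3.9532 pm

Final wavelength:
λ' = 57.2 + 3.9532 = 61.1532 pm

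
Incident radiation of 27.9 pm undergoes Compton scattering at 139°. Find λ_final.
32.1575 pm

Using the Compton scattering formula:
λ' = λ + Δλ = λ + λ_C(1 - cos θ)

Given:
- Initial wavelength λ = 27.9 pm
- Scattering angle θ = 139°
- Compton wavelength λ_C ≈ 2.4263 pm

Calculate the shift:
Δλ = 2.4263 × (1 - cos(139°))
Δλ = 2.4263 × 1.7547
Δλ = 4.2575 pm

Final wavelength:
λ' = 27.9 + 4.2575 = 32.1575 pm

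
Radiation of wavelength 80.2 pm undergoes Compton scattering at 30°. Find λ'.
80.5251 pm

Using the Compton formula: λ' = λ + λ_C(1 − cos θ)

For θ = 30°, cos θ = √3/2 (exact) ≈ 0.8660, so:
1 − cos 30° = 1 − (√3/2) ≈ 0.1340

Δλ = λ_C × 0.1340 = 2.4263 × 0.1340 = 0.3251 pm

λ' = 80.2 + 0.3251 = 80.5251 pm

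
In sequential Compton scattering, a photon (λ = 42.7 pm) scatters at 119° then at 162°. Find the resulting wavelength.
51.0365 pm

Apply Compton shift twice:

First scattering at θ₁ = 119°:
Δλ₁ = λ_C(1 - cos(119°))
Δλ₁ = 2.4263 × 1.4848
Δλ₁ = 3.6026 pm

After first scattering:
λ₁ = 42.7 + 3.6026 = 46.3026 pm

Second scattering at θ₂ = 162°:
Δλ₂ = λ_C(1 - cos(162°))
Δλ₂ = 2.4263 × 1.9511
Δλ₂ = 4.7339 pm

Final wavelength:
λ₂ = 46.3026 + 4.7339 = 51.0365 pm

Total shift: Δλ_total = 3.6026 + 4.7339 = 8.3365 pm

(Intermediate values are shown rounded; full precision is carried through to the final answer.)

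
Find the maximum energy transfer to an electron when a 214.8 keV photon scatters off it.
98.1057 keV

Maximum energy transfer occurs at θ = 180° (backscattering).

Initial photon: E₀ = 214.8 keV → λ₀ = 5.7721 pm

Maximum Compton shift (at 180°):
Δλ_max = 2λ_C = 2 × 2.4263 = 4.8526 pm

Final wavelength:
λ' = 5.7721 + 4.8526 = 10.6247 pm

Minimum photon energy (maximum energy to electron):
E'_min = hc/λ' = 116.6943 keV

Maximum electron kinetic energy:
K_max = E₀ - E'_min = 214.8000 - 116.6943 = 98.1057 keV

(Intermediate values are shown rounded; full precision is carried through to the final answer.)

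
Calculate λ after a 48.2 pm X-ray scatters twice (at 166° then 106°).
56.0756 pm

Apply Compton shift twice:

First scattering at θ₁ = 166°:
Δλ₁ = λ_C(1 - cos(166°))
Δλ₁ = 2.4263 × 1.9703
Δλ₁ = 4.7805 pm

After first scattering:
λ₁ = 48.2 + 4.7805 = 52.9805 pm

Second scattering at θ₂ = 106°:
Δλ₂ = λ_C(1 - cos(106°))
Δλ₂ = 2.4263 × 1.2756
Δλ₂ = 3.0951 pm

Final wavelength:
λ₂ = 52.9805 + 3.0951 = 56.0756 pm

Total shift: Δλ_total = 4.7805 + 3.0951 = 7.8756 pm

(Intermediate values are shown rounded; full precision is carried through to the final answer.)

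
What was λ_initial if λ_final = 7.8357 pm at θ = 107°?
4.7000 pm

From λ' = λ + Δλ, we have λ = λ' - Δλ

First calculate the Compton shift:
Δλ = λ_C(1 - cos θ)
Δλ = 2.4263 × (1 - cos(107°))
Δλ = 2.4263 × 1.2924
Δλ = 3.1357 pm

Initial wavelength:
λ = λ' - Δλ
λ = 7.8357 - 3.1357
λ = 4.7000 pm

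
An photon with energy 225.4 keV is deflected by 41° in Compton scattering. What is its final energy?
203.3935 keV

First convert energy to wavelength:
λ = hc/E, with hc ≈ 1239.842 keV·pm (i.e. 1239.842 eV·nm)

For E = 225.4 keV = 225400 eV:
λ = 1239.842 keV·pm / 225.4 keV
λ = 5.5006 pm

Calculate the Compton shift:
Δλ = λ_C(1 - cos(41°)) = 2.4263 × 0.2453
Δλ = 0.5952 pm

Final wavelength:
λ' = 5.5006 + 0.5952 = 6.0958 pm

Final energy:
E' = hc/λ' = 1239.842 / 6.0958 = 203.3935 keV

(Intermediate values are shown rounded; full precision is carried through to the final answer.)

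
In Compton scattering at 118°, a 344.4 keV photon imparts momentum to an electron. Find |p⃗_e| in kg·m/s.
2.4168e-22 kg·m/s

The electron is initially at rest, so by conservation of momentum:
p⃗_e = p⃗₀ − p⃗'  (incident photon momentum minus scattered photon momentum)

Photon momentum magnitudes (p = h/λ = E/c):
λ₀ = hc/E₀ = 3.6000 pm → p₀ = h/λ₀ = 1.8406e-22 kg·m/s
Δλ = λ_C(1 − cos 118°) = 3.5654 pm
λ' = 7.1654 pm → p' = h/λ' = 9.2473e-23 kg·m/s

The scattered photon makes angle θ = 118° with the incident direction, so by the law of cosines:
|p⃗_e|² = p₀² + p'² − 2p₀p'cos θ
|p⃗_e|² = (1.8406e-22)² + (9.2473e-23)² − 2·1.8406e-22·9.2473e-23·cos(118°)
|p⃗_e| = 2.4168e-22 kg·m/s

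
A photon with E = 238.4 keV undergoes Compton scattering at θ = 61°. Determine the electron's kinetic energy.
46.1970 keV

By energy conservation: K_e = E_initial - E_final

First find the scattered photon energy:
Initial wavelength: λ = hc/E = 5.2007 pm
Compton shift: Δλ = λ_C(1 - cos(61°)) = 1.2500 pm
Final wavelength: λ' = 5.2007 + 1.2500 = 6.4507 pm
Final photon energy: E' = hc/λ' = 192.2030 keV

Electron kinetic energy:
K_e = E - E' = 238.4000 - 192.2030 = 46.1970 keV

(Intermediate values are shown rounded; full precision is carried through to the final answer.)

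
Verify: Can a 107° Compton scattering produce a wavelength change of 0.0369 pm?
No, inconsistent

Calculate the expected shift for θ = 107°:

Δλ_expected = λ_C(1 - cos(107°))
Δλ_expected = 2.4263 × (1 - cos(107°))
Δλ_expected = 2.4263 × 1.2924
Δλ_expected = 3.1357 pm

Given shift: 0.0369 pm
Expected shift: 3.1357 pm
Difference: 3.0988 pm

The values do not match. The given shift corresponds to θ ≈ 10.0°, not 107°.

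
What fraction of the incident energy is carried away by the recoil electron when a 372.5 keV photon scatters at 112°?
0.5005 (or 50.05%)

Calculate initial and final photon energies:

Initial: E₀ = 372.5 keV → λ₀ = 3.3284 pm
Compton shift: Δλ = 3.3352 pm
Final wavelength: λ' = 6.6637 pm
Final energy: E' = 186.0603 keV

Fractional energy loss:
(E₀ - E')/E₀ = (372.5000 - 186.0603)/372.5000
= 186.4397/372.5000
= 0.5005
= 50.05%

(Intermediate values are shown rounded; full precision is carried through to the final answer.)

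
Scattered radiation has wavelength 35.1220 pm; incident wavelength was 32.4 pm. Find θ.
97.00°

First find the wavelength shift:
Δλ = λ' - λ = 35.1220 - 32.4 = 2.7220 pm

Using Δλ = λ_C(1 - cos θ), with λ_C = h/(m_e·c) ≈ 2.42631024 pm:
cos θ = 1 - Δλ/λ_C
cos θ = 1 - 2.7220/2.42631024
cos θ = -0.121868

θ = arccos(-0.121868)
θ = 97.00°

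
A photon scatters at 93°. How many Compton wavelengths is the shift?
1.0523 λ_C

The Compton shift formula is:
Δλ = λ_C(1 - cos θ)

Dividing both sides by λ_C:
Δλ/λ_C = 1 - cos θ

For θ = 93°:
Δλ/λ_C = 1 - cos(93°)
Δλ/λ_C = 1 - -0.0523
Δλ/λ_C = 1.0523

This means the shift is 1.0523 × λ_C = 2.5533 pm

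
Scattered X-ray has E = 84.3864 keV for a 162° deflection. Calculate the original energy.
124.5000 keV

Convert final energy to wavelength (hc ≈ 1239.842 keV·pm):
λ' = hc/E' = 1239.842 / 84.3864 = 14.6924 pm

Calculate the Compton shift:
Δλ = λ_C(1 - cos(162°))
Δλ = 2.4263 × (1 - cos(162°))
Δλ = 4.7339 pm

Initial wavelength:
λ = λ' - Δλ = 14.6924 - 4.7339 = 9.9586 pm

Initial energy:
E = hc/λ = 1239.842 / 9.9586 = 124.5000 keV

(Intermediate values are shown rounded; full precision is carried through to the final answer.)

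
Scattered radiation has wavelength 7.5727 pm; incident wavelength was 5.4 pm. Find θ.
84.00°

First find the wavelength shift:
Δλ = λ' - λ = 7.5727 - 5.4 = 2.1727 pm

Using Δλ = λ_C(1 - cos θ), with λ_C = h/(m_e·c) ≈ 2.42631024 pm:
cos θ = 1 - Δλ/λ_C
cos θ = 1 - 2.1727/2.42631024
cos θ = 0.104525

θ = arccos(0.104525)
θ = 84.00°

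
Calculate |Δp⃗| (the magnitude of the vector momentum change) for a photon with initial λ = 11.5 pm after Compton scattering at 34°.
3.3161e-23 kg·m/s

Photon momentum magnitude is p = h/λ.

Initial momentum:
p₀ = h/λ = 6.6261e-34/1.1500e-11 = 5.7618e-23 kg·m/s

After scattering:
λ' = λ + Δλ = 11.5 + 0.4148 = 11.9148 pm
p' = h/λ' = 6.6261e-34/1.1915e-11 = 5.5612e-23 kg·m/s

Momentum is a vector; the scattered photon's direction makes angle θ = 34° with the incident direction. The magnitude of the vector change Δp⃗ = p⃗₀ − p⃗' is found from the law of cosines:
|Δp⃗|² = p₀² + p'² − 2p₀p'cos θ
|Δp⃗|² = (5.7618e-23)² + (5.5612e-23)² − 2·5.7618e-23·5.5612e-23·cos(34°)
|Δp⃗| = 3.3161e-23 kg·m/s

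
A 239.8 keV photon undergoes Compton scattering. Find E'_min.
123.7005 keV (at θ = 180°)

The scattered photon has minimum energy when its wavelength is maximum, i.e., when the Compton shift Δλ = λ_C(1 − cos θ) is maximum. This occurs at θ = 180° (backscattering), giving Δλ_max = 2λ_C = 4.8526 pm.

Initial wavelength: λ₀ = hc/E₀ = 5.1703 pm
Maximum final wavelength: λ'_max = λ₀ + 2λ_C = 5.1703 + 4.8526 = 10.0229 pm
Minimum final energy: E'_min = hc/λ'_max = 123.7005 keV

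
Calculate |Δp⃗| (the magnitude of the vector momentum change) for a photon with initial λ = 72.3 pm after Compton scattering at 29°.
4.5798e-24 kg·m/s

Photon momentum magnitude is p = h/λ.

Initial momentum:
p₀ = h/λ = 6.6261e-34/7.2300e-11 = 9.1647e-24 kg·m/s

After scattering:
λ' = λ + Δλ = 72.3 + 0.3042 = 72.6042 pm
p' = h/λ' = 6.6261e-34/7.2604e-11 = 9.1263e-24 kg·m/s

Momentum is a vector; the scattered photon's direction makes angle θ = 29° with the incident direction. The magnitude of the vector change Δp⃗ = p⃗₀ − p⃗' is found from the law of cosines:
|Δp⃗|² = p₀² + p'² − 2p₀p'cos θ
|Δp⃗|² = (9.1647e-24)² + (9.1263e-24)² − 2·9.1647e-24·9.1263e-24·cos(29°)
|Δp⃗| = 4.5798e-24 kg·m/s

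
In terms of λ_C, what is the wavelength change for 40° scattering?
0.2340 λ_C

The Compton shift formula is:
Δλ = λ_C(1 - cos θ)

Dividing both sides by λ_C:
Δλ/λ_C = 1 - cos θ

For θ = 40°:
Δλ/λ_C = 1 - cos(40°)
Δλ/λ_C = 1 - 0.7660
Δλ/λ_C = 0.2340

This means the shift is 0.2340 × λ_C = 0.5676 pm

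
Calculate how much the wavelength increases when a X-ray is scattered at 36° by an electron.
0.4634 pm

Using the Compton scattering formula:
Δλ = λ_C(1 - cos θ)

where λ_C = h/(m_e·c) ≈ 2.4263 pm is the Compton wavelength of an electron.

For θ = 36°:
cos(36°) = 0.8090
1 - cos(36°) = 0.1910

Δλ = 2.4263 × 0.1910
Δλ = 0.4634 pm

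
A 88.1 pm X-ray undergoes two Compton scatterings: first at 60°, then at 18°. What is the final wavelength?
89.4319 pm

Apply Compton shift twice:

First scattering at θ₁ = 60°:
Δλ₁ = λ_C(1 - cos(60°))
Δλ₁ = 2.4263 × 0.5000
Δλ₁ = 1.2132 pm

After first scattering:
λ₁ = 88.1 + 1.2132 = 89.3132 pm

Second scattering at θ₂ = 18°:
Δλ₂ = λ_C(1 - cos(18°))
Δλ₂ = 2.4263 × 0.0489
Δλ₂ = 0.1188 pm

Final wavelength:
λ₂ = 89.3132 + 0.1188 = 89.4319 pm

Total shift: Δλ_total = 1.2132 + 0.1188 = 1.3319 pm

(Intermediate values are shown rounded; full precision is carried through to the final answer.)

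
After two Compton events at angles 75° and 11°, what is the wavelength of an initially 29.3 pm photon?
31.1429 pm

Apply Compton shift twice:

First scattering at θ₁ = 75°:
Δλ₁ = λ_C(1 - cos(75°))
Δλ₁ = 2.4263 × 0.7412
Δλ₁ = 1.7983 pm

After first scattering:
λ₁ = 29.3 + 1.7983 = 31.0983 pm

Second scattering at θ₂ = 11°:
Δλ₂ = λ_C(1 - cos(11°))
Δλ₂ = 2.4263 × 0.0184
Δλ₂ = 0.0446 pm

Final wavelength:
λ₂ = 31.0983 + 0.0446 = 31.1429 pm

Total shift: Δλ_total = 1.7983 + 0.0446 = 1.8429 pm

(Intermediate values are shown rounded; full precision is carried through to the final answer.)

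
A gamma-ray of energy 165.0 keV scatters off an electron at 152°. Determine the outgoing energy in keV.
102.6121 keV

First convert energy to wavelength:
λ = hc/E, with hc ≈ 1239.842 keV·pm (i.e. 1239.842 eV·nm)

For E = 165.0 keV = 165000 eV:
λ = 1239.842 keV·pm / 165.0 keV
λ = 7.5142 pm

Calculate the Compton shift:
Δλ = λ_C(1 - cos(152°)) = 2.4263 × 1.8829
Δλ = 4.5686 pm

Final wavelength:
λ' = 7.5142 + 4.5686 = 12.0828 pm

Final energy:
E' = hc/λ' = 1239.842 / 12.0828 = 102.6121 keV

(Intermediate values are shown rounded; full precision is carried through to the final answer.)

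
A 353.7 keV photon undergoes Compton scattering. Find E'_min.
148.3425 keV (at θ = 180°)

The scattered photon has minimum energy when its wavelength is maximum, i.e., when the Compton shift Δλ = λ_C(1 − cos θ) is maximum. This occurs at θ = 180° (backscattering), giving Δλ_max = 2λ_C = 4.8526 pm.

Initial wavelength: λ₀ = hc/E₀ = 3.5053 pm
Maximum final wavelength: λ'_max = λ₀ + 2λ_C = 3.5053 + 4.8526 = 8.3580 pm
Minimum final energy: E'_min = hc/λ'_max = 148.3425 keV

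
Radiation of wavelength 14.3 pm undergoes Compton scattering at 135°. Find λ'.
18.4420 pm

Using the Compton formula: λ' = λ + λ_C(1 − cos θ)

For θ = 135°, cos θ = -√2/2 (exact) ≈ -0.7071, so:
1 − cos 135° = 1 − (-√2/2) ≈ 1.7071

Δλ = λ_C × 1.7071 = 2.4263 × 1.7071 = 4.1420 pm

λ' = 14.3 + 4.1420 = 18.4420 pm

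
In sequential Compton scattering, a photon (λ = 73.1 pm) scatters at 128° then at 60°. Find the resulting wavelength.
78.2333 pm

Apply Compton shift twice:

First scattering at θ₁ = 128°:
Δλ₁ = λ_C(1 - cos(128°))
Δλ₁ = 2.4263 × 1.6157
Δλ₁ = 3.9201 pm

After first scattering:
λ₁ = 73.1 + 3.9201 = 77.0201 pm

Second scattering at θ₂ = 60°:
Δλ₂ = λ_C(1 - cos(60°))
Δλ₂ = 2.4263 × 0.5000
Δλ₂ = 1.2132 pm

Final wavelength:
λ₂ = 77.0201 + 1.2132 = 78.2333 pm

Total shift: Δλ_total = 3.9201 + 1.2132 = 5.1333 pm

(Intermediate values are shown rounded; full precision is carried through to the final answer.)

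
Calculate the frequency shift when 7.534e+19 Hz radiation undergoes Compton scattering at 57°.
1.637e+19 Hz (decrease)

Convert frequency to wavelength (c = 299792458 m/s):
λ₀ = c/f₀ = 299792458/7.534e+19 = 3.9791938e-12 m = 3.9792 pm

Calculate Compton shift:
Δλ = λ_C(1 - cos(57°)) = 1.1048 pm

Final wavelength:
λ' = λ₀ + Δλ = 3.9792 + 1.1048 = 5.0840 pm

Final frequency:
f' = c/λ' = 299792458/5.0840407e-12 = 5.8967360e+19 Hz

Frequency shift (decrease):
Δf = f₀ - f' = 7.534e+19 - 5.8967360e+19 = 1.637e+19 Hz

(Intermediate values are shown rounded; full precision is carried through to the final answer.)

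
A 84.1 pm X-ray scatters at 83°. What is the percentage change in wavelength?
2.5334%

Calculate the Compton shift:
Δλ = λ_C(1 - cos(83°))
Δλ = 2.4263 × (1 - cos(83°))
Δλ = 2.4263 × 0.8781
Δλ = 2.1306 pm

Percentage change:
(Δλ/λ₀) × 100 = (2.1306/84.1) × 100
= 2.5334%

(Intermediate values are shown rounded; full precision is carried through to the final answer.)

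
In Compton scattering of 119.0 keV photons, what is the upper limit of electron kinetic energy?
37.8131 keV

Maximum energy transfer occurs at θ = 180° (backscattering).

Initial photon: E₀ = 119.0 keV → λ₀ = 10.4188 pm

Maximum Compton shift (at 180°):
Δλ_max = 2λ_C = 2 × 2.4263 = 4.8526 pm

Final wavelength:
λ' = 10.4188 + 4.8526 = 15.2715 pm

Minimum photon energy (maximum energy to electron):
E'_min = hc/λ' = 81.1869 keV

Maximum electron kinetic energy:
K_max = E₀ - E'_min = 119.0000 - 81.1869 = 37.8131 keV

(Intermediate values are shown rounded; full precision is carried through to the final answer.)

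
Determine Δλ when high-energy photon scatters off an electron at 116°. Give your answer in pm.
3.4899 pm

Using the Compton scattering formula:
Δλ = λ_C(1 - cos θ)

where λ_C = h/(m_e·c) ≈ 2.4263 pm is the Compton wavelength of an electron.

For θ = 116°:
cos(116°) = -0.4384
1 - cos(116°) = 1.4384

Δλ = 2.4263 × 1.4384
Δλ = 3.4899 pm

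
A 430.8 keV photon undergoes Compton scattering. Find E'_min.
160.3807 keV (at θ = 180°)

The scattered photon has minimum energy when its wavelength is maximum, i.e., when the Compton shift Δλ = λ_C(1 − cos θ) is maximum. This occurs at θ = 180° (backscattering), giving Δλ_max = 2λ_C = 4.8526 pm.

Initial wavelength: λ₀ = hc/E₀ = 2.8780 pm
Maximum final wavelength: λ'_max = λ₀ + 2λ_C = 2.8780 + 4.8526 = 7.7306 pm
Minimum final energy: E'_min = hc/λ'_max = 160.3807 keV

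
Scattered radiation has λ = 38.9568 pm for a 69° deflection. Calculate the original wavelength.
37.4000 pm

From λ' = λ + Δλ, we have λ = λ' - Δλ

First calculate the Compton shift:
Δλ = λ_C(1 - cos θ)
Δλ = 2.4263 × (1 - cos(69°))
Δλ = 2.4263 × 0.6416
Δλ = 1.5568 pm

Initial wavelength:
λ = λ' - Δλ
λ = 38.9568 - 1.5568
λ = 37.4000 pm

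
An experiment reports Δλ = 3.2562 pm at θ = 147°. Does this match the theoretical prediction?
No, inconsistent

Calculate the expected shift for θ = 147°:

Δλ_expected = λ_C(1 - cos(147°))
Δλ_expected = 2.4263 × (1 - cos(147°))
Δλ_expected = 2.4263 × 1.8387
Δλ_expected = 4.4612 pm

Given shift: 3.2562 pm
Expected shift: 4.4612 pm
Difference: 1.2050 pm

The values do not match. The given shift corresponds to θ ≈ 110.0°, not 147°.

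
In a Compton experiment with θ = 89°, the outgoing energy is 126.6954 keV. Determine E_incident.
167.5000 keV

Convert final energy to wavelength (hc ≈ 1239.842 keV·pm):
λ' = hc/E' = 1239.842 / 126.6954 = 9.7860 pm

Calculate the Compton shift:
Δλ = λ_C(1 - cos(89°))
Δλ = 2.4263 × (1 - cos(89°))
Δλ = 2.3840 pm

Initial wavelength:
λ = λ' - Δλ = 9.7860 - 2.3840 = 7.4020 pm

Initial energy:
E = hc/λ = 1239.842 / 7.4020 = 167.5000 keV

(Intermediate values are shown rounded; full precision is carried through to the final answer.)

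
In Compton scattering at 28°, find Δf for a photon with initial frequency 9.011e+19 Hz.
7.087e+18 Hz (decrease)

Convert frequency to wavelength (c = 299792458 m/s):
λ₀ = c/f₀ = 299792458/9.011e+19 = 3.3269610e-12 m = 3.3270 pm

Calculate Compton shift:
Δλ = λ_C(1 - cos(28°)) = 0.2840 pm

Final wavelength:
λ' = λ₀ + Δλ = 3.3270 + 0.2840 = 3.6110 pm

Final frequency:
f' = c/λ' = 299792458/3.6109665e-12 = 8.3022775e+19 Hz

Frequency shift (decrease):
Δf = f₀ - f' = 9.011e+19 - 8.3022775e+19 = 7.087e+18 Hz

(Intermediate values are shown rounded; full precision is carried through to the final answer.)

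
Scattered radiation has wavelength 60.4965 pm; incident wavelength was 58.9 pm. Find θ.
70.00°

First find the wavelength shift:
Δλ = λ' - λ = 60.4965 - 58.9 = 1.5965 pm

Using Δλ = λ_C(1 - cos θ), with λ_C = h/(m_e·c) ≈ 2.42631024 pm:
cos θ = 1 - Δλ/λ_C
cos θ = 1 - 1.5965/2.42631024
cos θ = 0.342005

θ = arccos(0.342005)
θ = 70.00°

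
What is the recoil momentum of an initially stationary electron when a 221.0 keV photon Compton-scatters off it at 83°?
1.3716e-22 kg·m/s

The electron is initially at rest, so by conservation of momentum:
p⃗_e = p⃗₀ − p⃗'  (incident photon momentum minus scattered photon momentum)

Photon momentum magnitudes (p = h/λ = E/c):
λ₀ = hc/E₀ = 5.6101 pm → p₀ = h/λ₀ = 1.1811e-22 kg·m/s
Δλ = λ_C(1 − cos 83°) = 2.1306 pm
λ' = 7.7408 pm → p' = h/λ' = 8.5600e-23 kg·m/s

The scattered photon makes angle θ = 83° with the incident direction, so by the law of cosines:
|p⃗_e|² = p₀² + p'² − 2p₀p'cos θ
|p⃗_e|² = (1.1811e-22)² + (8.5600e-23)² − 2·1.1811e-22·8.5600e-23·cos(83°)
|p⃗_e| = 1.3716e-22 kg·m/s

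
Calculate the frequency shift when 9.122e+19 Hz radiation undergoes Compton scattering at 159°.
5.364e+19 Hz (decrease)

Convert frequency to wavelength (c = 299792458 m/s):
λ₀ = c/f₀ = 299792458/9.122e+19 = 3.2864773e-12 m = 3.2865 pm

Calculate Compton shift:
Δλ = λ_C(1 - cos(159°)) = 4.6915 pm

Final wavelength:
λ' = λ₀ + Δλ = 3.2865 + 4.6915 = 7.9779 pm

Final frequency:
f' = c/λ' = 299792458/7.9779433e-12 = 3.7577662e+19 Hz

Frequency shift (decrease):
Δf = f₀ - f' = 9.122e+19 - 3.7577662e+19 = 5.364e+19 Hz

(Intermediate values are shown rounded; full precision is carried through to the final answer.)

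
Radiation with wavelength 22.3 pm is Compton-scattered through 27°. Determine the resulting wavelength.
22.5645 pm

Using the Compton scattering formula:
λ' = λ + Δλ = λ + λ_C(1 - cos θ)

Given:
- Initial wavelength λ = 22.3 pm
- Scattering angle θ = 27°
- Compton wavelength λ_C ≈ 2.4263 pm

Calculate the shift:
Δλ = 2.4263 × (1 - cos(27°))
Δλ = 2.4263 × 0.1090
Δλ = 0.2645 pm

Final wavelength:
λ' = 22.3 + 0.2645 = 22.5645 pm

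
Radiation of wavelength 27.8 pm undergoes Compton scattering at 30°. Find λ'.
28.1251 pm

Using the Compton formula: λ' = λ + λ_C(1 − cos θ)

For θ = 30°, cos θ = √3/2 (exact) ≈ 0.8660, so:
1 − cos 30° = 1 − (√3/2) ≈ 0.1340

Δλ = λ_C × 0.1340 = 2.4263 × 0.1340 = 0.3251 pm

λ' = 27.8 + 0.3251 = 28.1251 pm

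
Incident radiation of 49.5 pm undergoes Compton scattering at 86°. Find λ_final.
51.7571 pm

Using the Compton scattering formula:
λ' = λ + Δλ = λ + λ_C(1 - cos θ)

Given:
- Initial wavelength λ = 49.5 pm
- Scattering angle θ = 86°
- Compton wavelength λ_C ≈ 2.4263 pm

Calculate the shift:
Δλ = 2.4263 × (1 - cos(86°))
Δλ = 2.4263 × 0.9302
Δλ = 2.2571 pm

Final wavelength:
λ' = 49.5 + 2.2571 = 51.7571 pm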